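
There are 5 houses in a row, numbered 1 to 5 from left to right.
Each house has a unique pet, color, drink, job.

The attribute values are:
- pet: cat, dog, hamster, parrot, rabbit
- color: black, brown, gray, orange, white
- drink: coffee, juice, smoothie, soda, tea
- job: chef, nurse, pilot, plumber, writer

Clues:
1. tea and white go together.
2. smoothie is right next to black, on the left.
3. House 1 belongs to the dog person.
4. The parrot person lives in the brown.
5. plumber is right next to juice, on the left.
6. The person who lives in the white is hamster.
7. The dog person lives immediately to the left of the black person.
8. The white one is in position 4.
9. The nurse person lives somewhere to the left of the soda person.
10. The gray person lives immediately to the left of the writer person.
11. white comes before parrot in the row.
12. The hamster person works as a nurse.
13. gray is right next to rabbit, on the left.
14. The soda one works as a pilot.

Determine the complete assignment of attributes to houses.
Solution:

House | Pet | Color | Drink | Job
---------------------------------
  1   | dog | gray | smoothie | plumber
  2   | rabbit | black | juice | writer
  3   | cat | orange | coffee | chef
  4   | hamster | white | tea | nurse
  5   | parrot | brown | soda | pilot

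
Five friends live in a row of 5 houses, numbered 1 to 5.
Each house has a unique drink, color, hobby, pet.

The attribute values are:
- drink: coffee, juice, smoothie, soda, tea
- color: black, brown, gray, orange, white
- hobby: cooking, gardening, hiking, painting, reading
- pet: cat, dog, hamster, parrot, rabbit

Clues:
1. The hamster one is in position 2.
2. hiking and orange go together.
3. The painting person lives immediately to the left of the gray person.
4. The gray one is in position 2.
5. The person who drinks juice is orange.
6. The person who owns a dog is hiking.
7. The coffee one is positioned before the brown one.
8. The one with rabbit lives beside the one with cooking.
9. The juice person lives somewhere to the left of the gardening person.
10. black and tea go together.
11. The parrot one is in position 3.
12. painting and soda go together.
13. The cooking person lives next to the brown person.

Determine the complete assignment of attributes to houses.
Solution:

House | Drink | Color | Hobby | Pet
-----------------------------------
  1   | soda | white | painting | rabbit
  2   | coffee | gray | cooking | hamster
  3   | smoothie | brown | reading | parrot
  4   | juice | orange | hiking | dog
  5   | tea | black | gardening | cat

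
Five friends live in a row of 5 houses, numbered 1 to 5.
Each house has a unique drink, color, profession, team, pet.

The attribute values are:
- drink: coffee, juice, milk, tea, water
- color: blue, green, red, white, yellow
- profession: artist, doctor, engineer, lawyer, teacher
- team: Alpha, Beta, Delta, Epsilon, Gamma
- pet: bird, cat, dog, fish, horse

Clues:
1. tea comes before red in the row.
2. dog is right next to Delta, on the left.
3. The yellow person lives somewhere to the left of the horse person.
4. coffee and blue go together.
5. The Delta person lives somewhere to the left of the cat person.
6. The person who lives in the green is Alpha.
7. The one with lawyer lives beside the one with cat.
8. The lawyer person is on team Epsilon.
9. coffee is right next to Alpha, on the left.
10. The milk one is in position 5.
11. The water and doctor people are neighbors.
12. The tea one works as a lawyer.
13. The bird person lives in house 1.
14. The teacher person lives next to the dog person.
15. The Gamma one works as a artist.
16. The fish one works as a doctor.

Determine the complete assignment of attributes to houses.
Solution:

House | Drink | Color | Profession | Team | Pet
-----------------------------------------------
  1   | coffee | blue | teacher | Beta | bird
  2   | water | green | engineer | Alpha | dog
  3   | juice | yellow | doctor | Delta | fish
  4   | tea | white | lawyer | Epsilon | horse
  5   | milk | red | artist | Gamma | cat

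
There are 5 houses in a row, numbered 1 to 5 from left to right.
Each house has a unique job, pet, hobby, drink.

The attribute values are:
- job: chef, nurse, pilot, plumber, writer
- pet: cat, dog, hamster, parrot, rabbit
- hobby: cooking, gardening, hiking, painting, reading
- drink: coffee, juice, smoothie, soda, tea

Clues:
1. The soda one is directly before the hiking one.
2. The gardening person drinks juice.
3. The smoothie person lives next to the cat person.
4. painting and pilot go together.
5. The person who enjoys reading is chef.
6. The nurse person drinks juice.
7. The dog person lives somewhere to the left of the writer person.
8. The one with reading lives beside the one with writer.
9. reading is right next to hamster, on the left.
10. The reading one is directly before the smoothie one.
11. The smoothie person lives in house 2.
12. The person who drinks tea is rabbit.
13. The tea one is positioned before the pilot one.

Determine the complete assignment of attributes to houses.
Solution:

House | Job | Pet | Hobby | Drink
---------------------------------
  1   | chef | dog | reading | soda
  2   | writer | hamster | hiking | smoothie
  3   | nurse | cat | gardening | juice
  4   | plumber | rabbit | cooking | tea
  5   | pilot | parrot | painting | coffee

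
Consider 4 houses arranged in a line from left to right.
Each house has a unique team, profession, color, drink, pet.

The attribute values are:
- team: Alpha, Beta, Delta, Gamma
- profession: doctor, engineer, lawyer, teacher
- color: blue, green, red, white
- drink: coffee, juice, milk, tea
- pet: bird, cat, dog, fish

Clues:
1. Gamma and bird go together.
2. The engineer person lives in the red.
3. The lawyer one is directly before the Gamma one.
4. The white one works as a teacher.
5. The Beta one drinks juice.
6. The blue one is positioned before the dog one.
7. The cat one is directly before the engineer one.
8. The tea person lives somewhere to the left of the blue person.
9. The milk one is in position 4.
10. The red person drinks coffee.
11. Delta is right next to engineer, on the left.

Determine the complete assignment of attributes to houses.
Solution:

House | Team | Profession | Color | Drink | Pet
-----------------------------------------------
  1   | Delta | lawyer | green | tea | cat
  2   | Gamma | engineer | red | coffee | bird
  3   | Beta | doctor | blue | juice | fish
  4   | Alpha | teacher | white | milk | dog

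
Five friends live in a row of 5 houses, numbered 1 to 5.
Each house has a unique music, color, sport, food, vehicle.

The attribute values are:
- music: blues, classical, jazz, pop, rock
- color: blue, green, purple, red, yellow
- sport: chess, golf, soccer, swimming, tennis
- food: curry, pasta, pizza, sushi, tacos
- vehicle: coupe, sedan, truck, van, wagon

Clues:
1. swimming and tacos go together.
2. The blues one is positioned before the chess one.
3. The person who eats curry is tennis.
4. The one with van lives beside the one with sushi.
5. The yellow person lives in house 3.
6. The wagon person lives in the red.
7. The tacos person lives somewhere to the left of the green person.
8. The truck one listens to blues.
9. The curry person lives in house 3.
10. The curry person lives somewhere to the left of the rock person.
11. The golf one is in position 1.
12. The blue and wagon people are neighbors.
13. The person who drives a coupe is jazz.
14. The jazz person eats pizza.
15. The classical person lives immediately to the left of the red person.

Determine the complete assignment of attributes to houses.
Solution:

House | Music | Color | Sport | Food | Vehicle
----------------------------------------------
  1   | classical | blue | golf | pasta | van
  2   | pop | red | soccer | sushi | wagon
  3   | blues | yellow | tennis | curry | truck
  4   | rock | purple | swimming | tacos | sedan
  5   | jazz | green | chess | pizza | coupe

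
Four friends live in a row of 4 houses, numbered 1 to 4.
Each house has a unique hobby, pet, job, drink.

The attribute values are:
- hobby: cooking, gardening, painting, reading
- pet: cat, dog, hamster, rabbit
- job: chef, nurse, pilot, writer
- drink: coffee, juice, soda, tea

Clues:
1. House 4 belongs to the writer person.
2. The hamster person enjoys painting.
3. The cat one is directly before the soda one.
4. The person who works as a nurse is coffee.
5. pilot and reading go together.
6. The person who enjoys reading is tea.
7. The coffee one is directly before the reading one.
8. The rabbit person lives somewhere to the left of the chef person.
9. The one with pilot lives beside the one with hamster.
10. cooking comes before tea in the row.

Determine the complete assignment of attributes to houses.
Solution:

House | Hobby | Pet | Job | Drink
---------------------------------
  1   | cooking | rabbit | nurse | coffee
  2   | reading | cat | pilot | tea
  3   | painting | hamster | chef | soda
  4   | gardening | dog | writer | juice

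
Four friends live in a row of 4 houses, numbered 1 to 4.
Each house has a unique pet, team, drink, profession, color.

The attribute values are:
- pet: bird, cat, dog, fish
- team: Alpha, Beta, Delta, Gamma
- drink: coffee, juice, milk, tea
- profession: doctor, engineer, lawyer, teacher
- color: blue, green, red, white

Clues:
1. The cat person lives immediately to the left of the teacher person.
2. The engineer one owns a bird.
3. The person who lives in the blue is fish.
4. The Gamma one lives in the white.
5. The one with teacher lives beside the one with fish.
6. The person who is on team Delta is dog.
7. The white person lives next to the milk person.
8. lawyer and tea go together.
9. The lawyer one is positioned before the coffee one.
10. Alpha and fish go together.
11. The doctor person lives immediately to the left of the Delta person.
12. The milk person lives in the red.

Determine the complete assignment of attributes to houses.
Solution:

House | Pet | Team | Drink | Profession | Color
-----------------------------------------------
  1   | cat | Gamma | juice | doctor | white
  2   | dog | Delta | milk | teacher | red
  3   | fish | Alpha | tea | lawyer | blue
  4   | bird | Beta | coffee | engineer | green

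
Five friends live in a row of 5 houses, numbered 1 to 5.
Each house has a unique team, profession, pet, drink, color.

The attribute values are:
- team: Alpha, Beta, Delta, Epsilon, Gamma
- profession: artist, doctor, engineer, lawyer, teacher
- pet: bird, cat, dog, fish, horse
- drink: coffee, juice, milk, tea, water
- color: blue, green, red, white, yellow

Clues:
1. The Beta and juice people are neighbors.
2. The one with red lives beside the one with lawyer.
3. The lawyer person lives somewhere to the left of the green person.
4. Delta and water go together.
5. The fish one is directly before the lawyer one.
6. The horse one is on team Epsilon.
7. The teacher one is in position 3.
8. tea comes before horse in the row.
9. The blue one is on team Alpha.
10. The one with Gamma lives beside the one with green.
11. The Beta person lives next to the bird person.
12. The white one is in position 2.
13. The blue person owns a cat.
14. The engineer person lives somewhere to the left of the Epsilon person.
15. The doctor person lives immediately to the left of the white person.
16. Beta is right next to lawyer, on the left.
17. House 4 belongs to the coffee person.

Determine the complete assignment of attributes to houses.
Solution:

House | Team | Profession | Pet | Drink | Color
-----------------------------------------------
  1   | Beta | doctor | fish | tea | red
  2   | Gamma | lawyer | bird | juice | white
  3   | Delta | teacher | dog | water | green
  4   | Alpha | engineer | cat | coffee | blue
  5   | Epsilon | artist | horse | milk | yellow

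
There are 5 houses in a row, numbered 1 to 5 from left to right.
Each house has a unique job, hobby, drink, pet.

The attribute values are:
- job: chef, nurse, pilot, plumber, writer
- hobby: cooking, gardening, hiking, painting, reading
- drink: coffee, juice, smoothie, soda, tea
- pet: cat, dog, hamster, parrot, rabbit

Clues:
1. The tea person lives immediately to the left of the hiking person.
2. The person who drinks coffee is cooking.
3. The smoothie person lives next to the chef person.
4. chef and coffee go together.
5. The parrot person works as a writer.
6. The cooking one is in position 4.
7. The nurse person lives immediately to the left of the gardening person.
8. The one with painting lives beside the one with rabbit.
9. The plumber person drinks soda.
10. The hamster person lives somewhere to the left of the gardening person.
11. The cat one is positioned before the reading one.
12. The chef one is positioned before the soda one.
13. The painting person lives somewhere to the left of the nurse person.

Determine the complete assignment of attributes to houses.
Solution:

House | Job | Hobby | Drink | Pet
---------------------------------
  1   | pilot | painting | tea | hamster
  2   | nurse | hiking | juice | rabbit
  3   | writer | gardening | smoothie | parrot
  4   | chef | cooking | coffee | cat
  5   | plumber | reading | soda | dog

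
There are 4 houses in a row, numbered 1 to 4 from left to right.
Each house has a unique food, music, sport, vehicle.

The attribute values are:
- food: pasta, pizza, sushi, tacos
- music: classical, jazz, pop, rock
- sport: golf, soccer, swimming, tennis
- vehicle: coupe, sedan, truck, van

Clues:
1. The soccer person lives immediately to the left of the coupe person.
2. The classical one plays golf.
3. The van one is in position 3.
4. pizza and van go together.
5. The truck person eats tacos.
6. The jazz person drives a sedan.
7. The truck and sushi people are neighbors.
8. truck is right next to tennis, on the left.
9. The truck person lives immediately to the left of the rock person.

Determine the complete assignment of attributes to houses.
Solution:

House | Food | Music | Sport | Vehicle
--------------------------------------
  1   | tacos | pop | soccer | truck
  2   | sushi | rock | tennis | coupe
  3   | pizza | classical | golf | van
  4   | pasta | jazz | swimming | sedan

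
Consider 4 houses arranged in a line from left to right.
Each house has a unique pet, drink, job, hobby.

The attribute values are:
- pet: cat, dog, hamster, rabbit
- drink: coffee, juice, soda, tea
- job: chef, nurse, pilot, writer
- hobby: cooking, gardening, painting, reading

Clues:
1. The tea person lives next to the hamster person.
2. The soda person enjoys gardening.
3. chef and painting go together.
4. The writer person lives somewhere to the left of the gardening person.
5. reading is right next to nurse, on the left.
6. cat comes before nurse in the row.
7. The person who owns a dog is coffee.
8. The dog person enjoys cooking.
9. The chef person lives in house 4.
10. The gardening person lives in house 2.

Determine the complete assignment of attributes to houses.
Solution:

House | Pet | Drink | Job | Hobby
---------------------------------
  1   | cat | tea | writer | reading
  2   | hamster | soda | nurse | gardening
  3   | dog | coffee | pilot | cooking
  4   | rabbit | juice | chef | painting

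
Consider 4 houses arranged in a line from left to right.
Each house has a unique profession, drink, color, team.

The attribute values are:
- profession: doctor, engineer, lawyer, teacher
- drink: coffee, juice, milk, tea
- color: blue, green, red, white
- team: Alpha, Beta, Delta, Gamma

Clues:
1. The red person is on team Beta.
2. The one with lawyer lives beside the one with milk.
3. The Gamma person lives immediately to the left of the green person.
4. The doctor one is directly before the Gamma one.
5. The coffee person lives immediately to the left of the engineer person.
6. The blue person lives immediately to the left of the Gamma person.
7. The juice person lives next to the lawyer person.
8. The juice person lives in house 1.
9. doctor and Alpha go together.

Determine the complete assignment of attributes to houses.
Solution:

House | Profession | Drink | Color | Team
-----------------------------------------
  1   | doctor | juice | blue | Alpha
  2   | lawyer | coffee | white | Gamma
  3   | engineer | milk | green | Delta
  4   | teacher | tea | red | Beta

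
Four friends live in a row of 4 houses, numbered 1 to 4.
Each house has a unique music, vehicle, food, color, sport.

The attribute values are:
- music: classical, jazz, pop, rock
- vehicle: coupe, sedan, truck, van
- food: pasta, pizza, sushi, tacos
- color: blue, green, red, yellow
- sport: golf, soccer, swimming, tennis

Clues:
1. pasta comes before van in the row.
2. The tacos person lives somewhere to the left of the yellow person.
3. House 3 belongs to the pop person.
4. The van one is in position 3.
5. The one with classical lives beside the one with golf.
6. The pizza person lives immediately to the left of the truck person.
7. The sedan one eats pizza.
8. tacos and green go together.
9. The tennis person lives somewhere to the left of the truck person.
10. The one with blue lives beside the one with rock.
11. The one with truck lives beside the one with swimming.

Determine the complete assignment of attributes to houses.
Solution:

House | Music | Vehicle | Food | Color | Sport
----------------------------------------------
  1   | classical | sedan | pizza | blue | tennis
  2   | rock | truck | pasta | red | golf
  3   | pop | van | tacos | green | swimming
  4   | jazz | coupe | sushi | yellow | soccer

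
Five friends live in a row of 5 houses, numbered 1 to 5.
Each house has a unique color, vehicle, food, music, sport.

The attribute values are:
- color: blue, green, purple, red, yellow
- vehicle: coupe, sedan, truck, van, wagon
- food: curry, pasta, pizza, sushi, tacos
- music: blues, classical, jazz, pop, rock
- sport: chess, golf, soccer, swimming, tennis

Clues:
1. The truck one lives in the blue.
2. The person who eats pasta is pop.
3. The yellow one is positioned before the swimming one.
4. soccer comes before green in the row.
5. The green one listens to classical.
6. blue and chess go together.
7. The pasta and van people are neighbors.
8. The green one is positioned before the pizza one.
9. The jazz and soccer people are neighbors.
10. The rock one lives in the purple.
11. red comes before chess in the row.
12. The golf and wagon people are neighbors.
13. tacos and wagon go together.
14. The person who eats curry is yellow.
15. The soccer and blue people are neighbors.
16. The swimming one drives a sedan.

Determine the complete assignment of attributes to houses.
Solution:

House | Color | Vehicle | Food | Music | Sport
----------------------------------------------
  1   | yellow | coupe | curry | jazz | golf
  2   | red | wagon | tacos | blues | soccer
  3   | blue | truck | pasta | pop | chess
  4   | green | van | sushi | classical | tennis
  5   | purple | sedan | pizza | rock | swimming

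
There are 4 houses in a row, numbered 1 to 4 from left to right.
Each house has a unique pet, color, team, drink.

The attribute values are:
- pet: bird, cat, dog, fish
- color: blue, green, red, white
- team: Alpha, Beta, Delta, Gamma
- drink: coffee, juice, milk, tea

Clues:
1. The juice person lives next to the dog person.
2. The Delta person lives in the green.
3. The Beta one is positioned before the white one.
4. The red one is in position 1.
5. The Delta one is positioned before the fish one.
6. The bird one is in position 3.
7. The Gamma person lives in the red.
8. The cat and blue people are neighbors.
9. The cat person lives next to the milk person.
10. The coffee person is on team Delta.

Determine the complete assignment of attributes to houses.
Solution:

House | Pet | Color | Team | Drink
----------------------------------
  1   | cat | red | Gamma | juice
  2   | dog | blue | Beta | milk
  3   | bird | green | Delta | coffee
  4   | fish | white | Alpha | tea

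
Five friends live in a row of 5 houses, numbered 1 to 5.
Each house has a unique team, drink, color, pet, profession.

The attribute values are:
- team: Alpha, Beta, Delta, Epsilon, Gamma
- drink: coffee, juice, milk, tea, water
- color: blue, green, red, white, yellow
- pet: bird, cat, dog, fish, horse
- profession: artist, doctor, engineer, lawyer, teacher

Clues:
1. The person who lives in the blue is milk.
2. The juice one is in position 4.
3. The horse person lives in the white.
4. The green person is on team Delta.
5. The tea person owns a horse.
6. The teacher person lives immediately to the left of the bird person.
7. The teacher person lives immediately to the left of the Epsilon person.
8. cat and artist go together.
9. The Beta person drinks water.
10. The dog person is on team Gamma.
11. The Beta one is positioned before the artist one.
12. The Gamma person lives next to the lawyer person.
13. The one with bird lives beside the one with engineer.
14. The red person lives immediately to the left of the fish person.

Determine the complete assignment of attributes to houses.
Solution:

House | Team | Drink | Color | Pet | Profession
-----------------------------------------------
  1   | Gamma | milk | blue | dog | teacher
  2   | Epsilon | coffee | red | bird | lawyer
  3   | Beta | water | yellow | fish | engineer
  4   | Delta | juice | green | cat | artist
  5   | Alpha | tea | white | horse | doctor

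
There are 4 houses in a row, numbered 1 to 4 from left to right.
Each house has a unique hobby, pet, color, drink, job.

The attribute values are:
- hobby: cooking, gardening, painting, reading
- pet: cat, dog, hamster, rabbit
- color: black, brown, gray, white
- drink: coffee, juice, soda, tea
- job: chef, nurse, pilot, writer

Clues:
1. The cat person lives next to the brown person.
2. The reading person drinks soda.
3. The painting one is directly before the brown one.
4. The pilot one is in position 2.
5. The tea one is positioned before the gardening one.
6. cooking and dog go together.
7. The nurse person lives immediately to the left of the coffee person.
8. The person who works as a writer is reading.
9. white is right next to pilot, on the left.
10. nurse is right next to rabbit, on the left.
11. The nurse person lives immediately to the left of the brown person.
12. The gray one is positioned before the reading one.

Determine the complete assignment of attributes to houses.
Solution:

House | Hobby | Pet | Color | Drink | Job
-----------------------------------------
  1   | painting | cat | white | tea | nurse
  2   | gardening | rabbit | brown | coffee | pilot
  3   | cooking | dog | gray | juice | chef
  4   | reading | hamster | black | soda | writer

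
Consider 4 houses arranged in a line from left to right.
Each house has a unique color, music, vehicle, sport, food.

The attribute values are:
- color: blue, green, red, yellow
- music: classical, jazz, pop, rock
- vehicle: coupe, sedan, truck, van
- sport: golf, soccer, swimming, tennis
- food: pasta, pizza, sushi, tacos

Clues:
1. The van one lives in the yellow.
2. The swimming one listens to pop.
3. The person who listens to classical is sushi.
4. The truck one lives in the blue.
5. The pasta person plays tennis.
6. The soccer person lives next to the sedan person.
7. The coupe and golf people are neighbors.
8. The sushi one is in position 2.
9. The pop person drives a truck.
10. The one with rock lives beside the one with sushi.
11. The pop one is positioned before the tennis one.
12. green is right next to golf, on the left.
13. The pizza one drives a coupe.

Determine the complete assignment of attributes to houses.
Solution:

House | Color | Music | Vehicle | Sport | Food
----------------------------------------------
  1   | green | rock | coupe | soccer | pizza
  2   | red | classical | sedan | golf | sushi
  3   | blue | pop | truck | swimming | tacos
  4   | yellow | jazz | van | tennis | pasta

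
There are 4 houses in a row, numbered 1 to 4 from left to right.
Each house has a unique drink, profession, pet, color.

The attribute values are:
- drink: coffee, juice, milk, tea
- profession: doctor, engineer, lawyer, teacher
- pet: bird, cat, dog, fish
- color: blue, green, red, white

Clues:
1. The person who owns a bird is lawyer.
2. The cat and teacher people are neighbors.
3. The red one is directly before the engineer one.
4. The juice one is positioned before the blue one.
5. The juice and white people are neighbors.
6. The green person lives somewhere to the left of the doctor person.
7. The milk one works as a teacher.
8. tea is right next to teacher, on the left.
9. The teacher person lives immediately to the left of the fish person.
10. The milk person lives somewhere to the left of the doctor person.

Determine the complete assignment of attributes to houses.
Solution:

House | Drink | Profession | Pet | Color
----------------------------------------
  1   | juice | lawyer | bird | red
  2   | tea | engineer | cat | white
  3   | milk | teacher | dog | green
  4   | coffee | doctor | fish | blue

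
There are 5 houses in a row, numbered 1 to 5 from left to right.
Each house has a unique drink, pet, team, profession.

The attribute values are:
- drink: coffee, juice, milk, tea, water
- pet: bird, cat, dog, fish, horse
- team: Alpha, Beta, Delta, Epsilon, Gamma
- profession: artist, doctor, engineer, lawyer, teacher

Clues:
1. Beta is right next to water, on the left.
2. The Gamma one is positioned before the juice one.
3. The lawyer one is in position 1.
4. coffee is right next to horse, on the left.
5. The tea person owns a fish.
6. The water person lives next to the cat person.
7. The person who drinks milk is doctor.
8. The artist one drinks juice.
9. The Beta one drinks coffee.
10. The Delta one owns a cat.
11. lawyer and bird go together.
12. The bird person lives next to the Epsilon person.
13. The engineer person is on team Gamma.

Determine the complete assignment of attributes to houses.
Solution:

House | Drink | Pet | Team | Profession
---------------------------------------
  1   | coffee | bird | Beta | lawyer
  2   | water | horse | Epsilon | teacher
  3   | milk | cat | Delta | doctor
  4   | tea | fish | Gamma | engineer
  5   | juice | dog | Alpha | artist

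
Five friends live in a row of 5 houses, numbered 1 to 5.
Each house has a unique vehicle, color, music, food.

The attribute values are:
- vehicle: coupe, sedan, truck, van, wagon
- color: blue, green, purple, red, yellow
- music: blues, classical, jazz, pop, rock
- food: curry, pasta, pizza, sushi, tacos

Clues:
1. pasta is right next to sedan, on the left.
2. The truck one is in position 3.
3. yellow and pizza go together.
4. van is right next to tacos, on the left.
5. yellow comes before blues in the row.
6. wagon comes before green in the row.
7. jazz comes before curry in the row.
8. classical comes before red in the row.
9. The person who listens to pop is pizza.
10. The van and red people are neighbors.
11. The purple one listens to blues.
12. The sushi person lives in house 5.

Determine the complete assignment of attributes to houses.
Solution:

House | Vehicle | Color | Music | Food
--------------------------------------
  1   | van | blue | classical | pasta
  2   | sedan | red | jazz | tacos
  3   | truck | yellow | pop | pizza
  4   | wagon | purple | blues | curry
  5   | coupe | green | rock | sushi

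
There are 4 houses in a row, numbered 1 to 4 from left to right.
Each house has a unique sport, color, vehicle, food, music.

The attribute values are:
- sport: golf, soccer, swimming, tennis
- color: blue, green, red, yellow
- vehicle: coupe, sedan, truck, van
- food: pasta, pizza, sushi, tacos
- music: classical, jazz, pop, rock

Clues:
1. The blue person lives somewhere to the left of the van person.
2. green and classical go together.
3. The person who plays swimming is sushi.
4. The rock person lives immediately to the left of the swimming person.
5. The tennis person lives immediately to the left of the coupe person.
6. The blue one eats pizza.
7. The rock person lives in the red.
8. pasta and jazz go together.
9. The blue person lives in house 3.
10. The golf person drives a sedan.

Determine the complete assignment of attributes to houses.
Solution:

House | Sport | Color | Vehicle | Food | Music
----------------------------------------------
  1   | tennis | red | truck | tacos | rock
  2   | swimming | green | coupe | sushi | classical
  3   | golf | blue | sedan | pizza | pop
  4   | soccer | yellow | van | pasta | jazz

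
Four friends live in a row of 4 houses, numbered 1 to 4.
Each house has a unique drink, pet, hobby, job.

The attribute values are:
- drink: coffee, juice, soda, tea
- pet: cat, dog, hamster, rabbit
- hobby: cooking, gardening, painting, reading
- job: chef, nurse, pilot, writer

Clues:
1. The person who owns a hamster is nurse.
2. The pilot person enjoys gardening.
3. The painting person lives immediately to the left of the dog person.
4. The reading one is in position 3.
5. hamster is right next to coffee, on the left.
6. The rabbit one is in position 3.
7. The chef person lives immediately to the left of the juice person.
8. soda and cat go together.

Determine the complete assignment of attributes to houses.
Solution:

House | Drink | Pet | Hobby | Job
---------------------------------
  1   | tea | hamster | painting | nurse
  2   | coffee | dog | cooking | chef
  3   | juice | rabbit | reading | writer
  4   | soda | cat | gardening | pilot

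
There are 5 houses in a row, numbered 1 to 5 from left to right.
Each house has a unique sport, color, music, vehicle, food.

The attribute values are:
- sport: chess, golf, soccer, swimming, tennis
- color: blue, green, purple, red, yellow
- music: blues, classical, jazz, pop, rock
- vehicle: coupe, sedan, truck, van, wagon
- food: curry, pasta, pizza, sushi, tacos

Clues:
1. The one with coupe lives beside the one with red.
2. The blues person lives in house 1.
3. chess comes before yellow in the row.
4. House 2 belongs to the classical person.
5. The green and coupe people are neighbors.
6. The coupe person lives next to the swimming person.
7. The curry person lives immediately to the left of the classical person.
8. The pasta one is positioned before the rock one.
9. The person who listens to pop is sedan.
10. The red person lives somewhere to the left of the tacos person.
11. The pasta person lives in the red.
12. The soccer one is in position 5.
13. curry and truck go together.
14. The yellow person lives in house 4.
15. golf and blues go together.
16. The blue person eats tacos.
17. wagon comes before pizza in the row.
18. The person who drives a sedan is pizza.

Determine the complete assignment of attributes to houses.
Solution:

House | Sport | Color | Music | Vehicle | Food
----------------------------------------------
  1   | golf | green | blues | truck | curry
  2   | chess | purple | classical | coupe | sushi
  3   | swimming | red | jazz | wagon | pasta
  4   | tennis | yellow | pop | sedan | pizza
  5   | soccer | blue | rock | van | tacos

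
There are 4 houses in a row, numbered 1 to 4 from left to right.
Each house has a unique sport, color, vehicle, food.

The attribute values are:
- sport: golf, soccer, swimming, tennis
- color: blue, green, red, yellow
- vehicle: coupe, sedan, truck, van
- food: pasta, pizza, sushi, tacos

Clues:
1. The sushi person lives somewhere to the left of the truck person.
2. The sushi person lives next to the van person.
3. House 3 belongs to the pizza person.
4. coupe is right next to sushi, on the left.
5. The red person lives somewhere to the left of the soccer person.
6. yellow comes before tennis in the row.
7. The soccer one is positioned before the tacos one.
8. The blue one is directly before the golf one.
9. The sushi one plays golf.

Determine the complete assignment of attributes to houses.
Solution:

House | Sport | Color | Vehicle | Food
--------------------------------------
  1   | swimming | blue | coupe | pasta
  2   | golf | red | sedan | sushi
  3   | soccer | yellow | van | pizza
  4   | tennis | green | truck | tacos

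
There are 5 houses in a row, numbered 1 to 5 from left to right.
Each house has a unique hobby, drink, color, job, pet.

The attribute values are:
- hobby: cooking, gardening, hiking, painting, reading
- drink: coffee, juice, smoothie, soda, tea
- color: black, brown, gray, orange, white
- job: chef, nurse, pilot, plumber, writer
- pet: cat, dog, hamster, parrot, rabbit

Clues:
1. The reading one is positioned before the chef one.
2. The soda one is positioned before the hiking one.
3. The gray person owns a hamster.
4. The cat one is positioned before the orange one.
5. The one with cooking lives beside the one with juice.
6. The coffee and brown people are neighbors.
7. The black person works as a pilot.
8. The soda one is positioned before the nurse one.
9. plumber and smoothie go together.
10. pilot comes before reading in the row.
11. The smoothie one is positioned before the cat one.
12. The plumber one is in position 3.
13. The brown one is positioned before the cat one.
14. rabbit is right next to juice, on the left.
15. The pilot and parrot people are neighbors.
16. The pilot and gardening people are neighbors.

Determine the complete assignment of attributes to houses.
Solution:

House | Hobby | Drink | Color | Job | Pet
-----------------------------------------
  1   | cooking | coffee | black | pilot | rabbit
  2   | gardening | juice | brown | writer | parrot
  3   | reading | smoothie | gray | plumber | hamster
  4   | painting | soda | white | chef | cat
  5   | hiking | tea | orange | nurse | dog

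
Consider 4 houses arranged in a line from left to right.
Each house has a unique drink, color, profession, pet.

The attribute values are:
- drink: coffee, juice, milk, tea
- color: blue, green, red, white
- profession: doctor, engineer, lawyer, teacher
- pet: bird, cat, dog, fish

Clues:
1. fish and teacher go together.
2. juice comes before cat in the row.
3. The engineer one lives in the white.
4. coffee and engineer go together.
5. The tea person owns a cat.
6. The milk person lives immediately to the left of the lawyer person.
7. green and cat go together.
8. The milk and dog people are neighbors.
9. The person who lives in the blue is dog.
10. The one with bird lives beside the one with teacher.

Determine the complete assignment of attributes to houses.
Solution:

House | Drink | Color | Profession | Pet
----------------------------------------
  1   | coffee | white | engineer | bird
  2   | milk | red | teacher | fish
  3   | juice | blue | lawyer | dog
  4   | tea | green | doctor | cat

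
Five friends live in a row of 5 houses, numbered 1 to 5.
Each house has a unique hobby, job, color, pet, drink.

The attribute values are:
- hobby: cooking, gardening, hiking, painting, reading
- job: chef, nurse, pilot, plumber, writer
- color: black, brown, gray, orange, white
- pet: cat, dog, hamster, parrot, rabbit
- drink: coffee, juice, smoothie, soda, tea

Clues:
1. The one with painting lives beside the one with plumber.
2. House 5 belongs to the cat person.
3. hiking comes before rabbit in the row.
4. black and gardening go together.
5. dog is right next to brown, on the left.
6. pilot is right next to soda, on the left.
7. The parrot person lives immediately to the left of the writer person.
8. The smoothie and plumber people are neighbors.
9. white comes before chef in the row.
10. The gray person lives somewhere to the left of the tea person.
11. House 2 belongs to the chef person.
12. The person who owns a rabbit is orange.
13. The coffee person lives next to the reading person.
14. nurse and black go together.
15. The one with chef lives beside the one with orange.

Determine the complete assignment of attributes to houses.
Solution:

House | Hobby | Job | Color | Pet | Drink
-----------------------------------------
  1   | hiking | pilot | white | dog | coffee
  2   | reading | chef | brown | parrot | soda
  3   | painting | writer | orange | rabbit | smoothie
  4   | cooking | plumber | gray | hamster | juice
  5   | gardening | nurse | black | cat | tea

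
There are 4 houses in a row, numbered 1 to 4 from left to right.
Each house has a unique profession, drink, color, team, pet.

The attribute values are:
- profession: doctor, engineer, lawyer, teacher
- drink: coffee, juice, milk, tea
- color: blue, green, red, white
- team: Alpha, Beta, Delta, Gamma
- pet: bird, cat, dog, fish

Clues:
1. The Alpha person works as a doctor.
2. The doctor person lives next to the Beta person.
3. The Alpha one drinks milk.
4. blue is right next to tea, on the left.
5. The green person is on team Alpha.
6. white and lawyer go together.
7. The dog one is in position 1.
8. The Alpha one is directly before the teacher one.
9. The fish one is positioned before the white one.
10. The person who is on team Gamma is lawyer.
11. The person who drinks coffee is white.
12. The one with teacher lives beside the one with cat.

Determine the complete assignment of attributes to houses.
Solution:

House | Profession | Drink | Color | Team | Pet
-----------------------------------------------
  1   | doctor | milk | green | Alpha | dog
  2   | teacher | juice | blue | Beta | fish
  3   | engineer | tea | red | Delta | cat
  4   | lawyer | coffee | white | Gamma | bird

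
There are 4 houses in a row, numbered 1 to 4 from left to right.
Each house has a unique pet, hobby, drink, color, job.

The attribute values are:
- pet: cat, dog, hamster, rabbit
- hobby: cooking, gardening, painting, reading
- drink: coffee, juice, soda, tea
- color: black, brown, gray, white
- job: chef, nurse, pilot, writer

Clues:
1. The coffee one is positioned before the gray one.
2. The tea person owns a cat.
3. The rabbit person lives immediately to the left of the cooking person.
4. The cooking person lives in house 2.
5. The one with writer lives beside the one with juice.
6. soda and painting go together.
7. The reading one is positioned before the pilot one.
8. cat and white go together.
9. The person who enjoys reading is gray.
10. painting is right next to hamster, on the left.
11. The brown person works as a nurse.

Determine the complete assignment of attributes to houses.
Solution:

House | Pet | Hobby | Drink | Color | Job
-----------------------------------------
  1   | rabbit | painting | soda | brown | nurse
  2   | hamster | cooking | coffee | black | writer
  3   | dog | reading | juice | gray | chef
  4   | cat | gardening | tea | white | pilot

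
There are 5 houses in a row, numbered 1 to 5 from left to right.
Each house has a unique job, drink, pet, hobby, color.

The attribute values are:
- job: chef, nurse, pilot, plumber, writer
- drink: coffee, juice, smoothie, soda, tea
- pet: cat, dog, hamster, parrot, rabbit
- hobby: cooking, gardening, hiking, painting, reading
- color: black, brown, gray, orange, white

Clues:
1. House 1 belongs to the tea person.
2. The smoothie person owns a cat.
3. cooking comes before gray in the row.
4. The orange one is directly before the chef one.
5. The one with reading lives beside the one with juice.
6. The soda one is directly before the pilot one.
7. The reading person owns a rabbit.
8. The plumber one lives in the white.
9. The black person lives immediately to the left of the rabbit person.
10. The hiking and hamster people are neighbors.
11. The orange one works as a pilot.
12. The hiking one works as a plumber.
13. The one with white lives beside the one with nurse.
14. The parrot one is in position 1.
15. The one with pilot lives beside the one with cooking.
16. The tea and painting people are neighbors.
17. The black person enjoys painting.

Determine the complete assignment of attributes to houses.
Solution:

House | Job | Drink | Pet | Hobby | Color
-----------------------------------------
  1   | plumber | tea | parrot | hiking | white
  2   | nurse | soda | hamster | painting | black
  3   | pilot | coffee | rabbit | reading | orange
  4   | chef | juice | dog | cooking | brown
  5   | writer | smoothie | cat | gardening | gray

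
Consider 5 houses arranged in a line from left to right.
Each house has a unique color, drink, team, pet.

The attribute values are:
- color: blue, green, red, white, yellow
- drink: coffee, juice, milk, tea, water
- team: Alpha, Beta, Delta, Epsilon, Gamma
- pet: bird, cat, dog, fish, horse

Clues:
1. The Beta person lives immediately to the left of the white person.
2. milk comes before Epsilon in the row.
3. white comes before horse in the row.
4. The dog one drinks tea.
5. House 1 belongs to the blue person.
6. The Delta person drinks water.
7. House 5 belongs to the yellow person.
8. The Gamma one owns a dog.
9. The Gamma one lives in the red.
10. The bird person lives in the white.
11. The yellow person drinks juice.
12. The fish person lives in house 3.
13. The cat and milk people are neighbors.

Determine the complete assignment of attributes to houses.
Solution:

House | Color | Drink | Team | Pet
----------------------------------
  1   | blue | coffee | Beta | cat
  2   | white | milk | Alpha | bird
  3   | green | water | Delta | fish
  4   | red | tea | Gamma | dog
  5   | yellow | juice | Epsilon | horse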